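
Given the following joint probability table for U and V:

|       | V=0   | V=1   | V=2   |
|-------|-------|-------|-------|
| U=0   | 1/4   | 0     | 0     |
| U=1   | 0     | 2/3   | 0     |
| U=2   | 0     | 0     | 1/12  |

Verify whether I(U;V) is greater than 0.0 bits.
Marginal P(U) (row sums):
  P(U=0) = 1/4 + 0 + 0 = 1/4
  P(U=1) = 0 + 2/3 + 0 = 2/3
  P(U=2) = 0 + 0 + 1/12 = 1/12
Marginal P(V) (column sums):
  P(V=0) = 1/4 + 0 + 0 = 1/4
  P(V=1) = 0 + 2/3 + 0 = 2/3
  P(V=2) = 0 + 0 + 1/12 = 1/12

H(U) = -[(1/4)·log₂(1/4) + (2/3)·log₂(2/3) + (1/12)·log₂(1/12)]
  = 0.5000 + 0.3900 + 0.2987
  = 1.1887 bits
H(V) = -[(1/4)·log₂(1/4) + (2/3)·log₂(2/3) + (1/12)·log₂(1/12)]
  = 0.5000 + 0.3900 + 0.2987
  = 1.1887 bits
H(U,V) = -[(1/4)·log₂(1/4) + (2/3)·log₂(2/3) + (1/12)·log₂(1/12)]
  = 0.5000 + 0.3900 + 0.2987
  = 1.1887 bits

I(U;V) = H(U) + H(V) - H(U,V)
  = 1.1887 + 1.1887 - 1.1887
  = 1.1887 bits

Yes. I(U;V) = 1.1887 bits, which is > 0.0 bits.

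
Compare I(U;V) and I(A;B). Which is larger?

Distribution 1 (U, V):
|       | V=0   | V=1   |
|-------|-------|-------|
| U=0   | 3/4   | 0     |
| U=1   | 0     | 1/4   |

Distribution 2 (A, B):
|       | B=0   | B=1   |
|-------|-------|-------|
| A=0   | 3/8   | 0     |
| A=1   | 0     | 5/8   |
Distribution 1 (U, V):
Marginal P(U) (row sums):
  P(U=0) = 3/4 + 0 = 3/4
  P(U=1) = 0 + 1/4 = 1/4
Marginal P(V) (column sums):
  P(V=0) = 3/4 + 0 = 3/4
  P(V=1) = 0 + 1/4 = 1/4

H(U) = -[(3/4)·log₂(3/4) + (1/4)·log₂(1/4)]
  = 0.3113 + 0.5000
  = 0.8113 bits
H(V) = -[(3/4)·log₂(3/4) + (1/4)·log₂(1/4)]
  = 0.3113 + 0.5000
  = 0.8113 bits
H(U,V) = -[(3/4)·log₂(3/4) + (1/4)·log₂(1/4)]
  = 0.3113 + 0.5000
  = 0.8113 bits

I(U;V) = H(U) + H(V) - H(U,V)
  = 0.8113 + 0.8113 - 0.8113
  = 0.8113 bits

Distribution 2 (A, B):
Marginal P(A) (row sums):
  P(A=0) = 3/8 + 0 = 3/8
  P(A=1) = 0 + 5/8 = 5/8
Marginal P(B) (column sums):
  P(B=0) = 3/8 + 0 = 3/8
  P(B=1) = 0 + 5/8 = 5/8

H(A) = -[(3/8)·log₂(3/8) + (5/8)·log₂(5/8)]
  = 0.5306 + 0.4238
  = 0.9544 bits
H(B) = -[(3/8)·log₂(3/8) + (5/8)·log₂(5/8)]
  = 0.5306 + 0.4238
  = 0.9544 bits
H(A,B) = -[(3/8)·log₂(3/8) + (5/8)·log₂(5/8)]
  = 0.5306 + 0.4238
  = 0.9544 bits

I(A;B) = H(A) + H(B) - H(A,B)
  = 0.9544 + 0.9544 - 0.9544
  = 0.9544 bits

I(A;B) = 0.9544 bits > I(U;V) = 0.8113 bits, so (A, B) has the higher mutual information (stronger dependence).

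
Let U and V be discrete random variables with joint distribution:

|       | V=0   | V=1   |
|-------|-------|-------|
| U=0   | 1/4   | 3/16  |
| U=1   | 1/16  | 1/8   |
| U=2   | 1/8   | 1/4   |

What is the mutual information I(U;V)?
Marginal P(U) (row sums):
  P(U=0) = 1/4 + 3/16 = 7/16
  P(U=1) = 1/16 + 1/8 = 3/16
  P(U=2) = 1/8 + 1/4 = 3/8
Marginal P(V) (column sums):
  P(V=0) = 1/4 + 1/16 + 1/8 = 7/16
  P(V=1) = 3/16 + 1/8 + 1/4 = 9/16

H(U) = -[(7/16)·log₂(7/16) + (3/16)·log₂(3/16) + (3/8)·log₂(3/8)]
  = 0.5218 + 0.4528 + 0.5306
  = 1.5052 bits
H(V) = -[(7/16)·log₂(7/16) + (9/16)·log₂(9/16)]
  = 0.5218 + 0.4669
  = 0.9887 bits
H(U,V) = -[(1/4)·log₂(1/4) + (3/16)·log₂(3/16) + (1/16)·log₂(1/16) + (1/8)·log₂(1/8) + (1/8)·log₂(1/8) + (1/4)·log₂(1/4)]
  = 0.5000 + 0.4528 + 0.2500 + 0.3750 + 0.3750 + 0.5000
  = 2.4528 bits

I(U;V) = H(U) + H(V) - H(U,V)
  = 1.5052 + 0.9887 - 2.4528
  = 0.0411 bits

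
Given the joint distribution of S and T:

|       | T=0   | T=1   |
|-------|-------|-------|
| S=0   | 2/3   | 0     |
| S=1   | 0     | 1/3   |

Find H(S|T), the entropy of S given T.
Marginal P(T) (column sums):
  P(T=0) = 2/3 + 0 = 2/3
  P(T=1) = 0 + 1/3 = 1/3

H(S|T) = -Σ P(S,T)·log₂ P(S|T), where P(S|T) = P(S,T) / P(T)
  (cells with P(S,T) = 0 contribute 0)
  (S=0,T=0): P(S|T) = (2/3)/(2/3) = 1;  -(2/3)·log₂(1) = 0.0000
  (S=1,T=1): P(S|T) = (1/3)/(1/3) = 1;  -(1/3)·log₂(1) = 0.0000
H(S|T) = 0.0000 + 0.0000
  = 0.0000 bits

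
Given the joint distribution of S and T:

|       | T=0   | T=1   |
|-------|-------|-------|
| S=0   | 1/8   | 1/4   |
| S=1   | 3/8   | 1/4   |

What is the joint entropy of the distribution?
H(S,T) = -Σ P(S,T) log₂ P(S,T), summed over the non-zero cells:
H(S,T) = -[(1/8)·log₂(1/8) + (1/4)·log₂(1/4) + (3/8)·log₂(3/8) + (1/4)·log₂(1/4)]
  = 0.3750 + 0.5000 + 0.5306 + 0.5000
  = 1.9056 bits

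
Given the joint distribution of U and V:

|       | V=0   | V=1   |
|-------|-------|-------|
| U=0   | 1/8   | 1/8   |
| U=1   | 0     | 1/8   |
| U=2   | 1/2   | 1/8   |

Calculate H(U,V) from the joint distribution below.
H(U,V) = -Σ P(U,V) log₂ P(U,V), summed over the non-zero cells:
H(U,V) = -[(1/8)·log₂(1/8) + (1/8)·log₂(1/8) + (1/8)·log₂(1/8) + (1/2)·log₂(1/2) + (1/8)·log₂(1/8)]
  = 0.3750 + 0.3750 + 0.3750 + 0.5000 + 0.3750
  = 2.0000 bits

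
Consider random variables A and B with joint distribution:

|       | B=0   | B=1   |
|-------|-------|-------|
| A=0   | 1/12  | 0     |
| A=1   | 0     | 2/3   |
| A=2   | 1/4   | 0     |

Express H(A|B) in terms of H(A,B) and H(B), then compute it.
H(A|B) = H(A,B) - H(B)

Marginal P(B) (column sums):
  P(B=0) = 1/12 + 0 + 1/4 = 1/3
  P(B=1) = 0 + 2/3 + 0 = 2/3

H(A,B) = -[(1/12)·log₂(1/12) + (2/3)·log₂(2/3) + (1/4)·log₂(1/4)]
  = 0.2987 + 0.3900 + 0.5000
  = 1.1887 bits
H(B) = -[(1/3)·log₂(1/3) + (2/3)·log₂(2/3)]
  = 0.5283 + 0.3900
  = 0.9183 bits

H(A|B) = 1.1887 - 0.9183 = 0.2704 bits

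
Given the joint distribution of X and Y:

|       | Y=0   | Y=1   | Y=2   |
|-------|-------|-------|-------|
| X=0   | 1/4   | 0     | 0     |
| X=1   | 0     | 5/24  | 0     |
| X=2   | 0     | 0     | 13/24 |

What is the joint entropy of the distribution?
H(X,Y) = -Σ P(X,Y) log₂ P(X,Y), summed over the non-zero cells:
H(X,Y) = -[(1/4)·log₂(1/4) + (5/24)·log₂(5/24) + (13/24)·log₂(13/24)]
  = 0.5000 + 0.4715 + 0.4791
  = 1.4506 bits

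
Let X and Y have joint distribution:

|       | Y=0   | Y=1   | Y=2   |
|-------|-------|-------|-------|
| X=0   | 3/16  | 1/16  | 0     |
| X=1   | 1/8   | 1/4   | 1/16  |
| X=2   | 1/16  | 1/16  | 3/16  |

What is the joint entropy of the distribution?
H(X,Y) = -Σ P(X,Y) log₂ P(X,Y), summed over the non-zero cells:
H(X,Y) = -[(3/16)·log₂(3/16) + (1/16)·log₂(1/16) + (1/8)·log₂(1/8) + (1/4)·log₂(1/4) + (1/16)·log₂(1/16) + (1/16)·log₂(1/16) + (1/16)·log₂(1/16) + (3/16)·log₂(3/16)]
  = 0.4528 + 0.2500 + 0.3750 + 0.5000 + 0.2500 + 0.2500 + 0.2500 + 0.4528
  = 2.7806 bits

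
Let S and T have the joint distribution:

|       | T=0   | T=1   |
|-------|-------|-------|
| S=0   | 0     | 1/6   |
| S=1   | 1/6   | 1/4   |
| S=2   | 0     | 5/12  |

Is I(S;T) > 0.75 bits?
Marginal P(S) (row sums):
  P(S=0) = 0 + 1/6 = 1/6
  P(S=1) = 1/6 + 1/4 = 5/12
  P(S=2) = 0 + 5/12 = 5/12
Marginal P(T) (column sums):
  P(T=0) = 0 + 1/6 + 0 = 1/6
  P(T=1) = 1/6 + 1/4 + 5/12 = 5/6

H(S) = -[(1/6)·log₂(1/6) + (5/12)·log₂(5/12) + (5/12)·log₂(5/12)]
  = 0.4308 + 0.5263 + 0.5263
  = 1.4834 bits
H(T) = -[(1/6)·log₂(1/6) + (5/6)·log₂(5/6)]
  = 0.4308 + 0.2192
  = 0.6500 bits
H(S,T) = -[(1/6)·log₂(1/6) + (1/6)·log₂(1/6) + (1/4)·log₂(1/4) + (5/12)·log₂(5/12)]
  = 0.4308 + 0.4308 + 0.5000 + 0.5263
  = 1.8879 bits

I(S;T) = H(S) + H(T) - H(S,T)
  = 1.4834 + 0.6500 - 1.8879
  = 0.2455 bits

No. I(S;T) = 0.2455 bits, which is ≤ 0.75 bits.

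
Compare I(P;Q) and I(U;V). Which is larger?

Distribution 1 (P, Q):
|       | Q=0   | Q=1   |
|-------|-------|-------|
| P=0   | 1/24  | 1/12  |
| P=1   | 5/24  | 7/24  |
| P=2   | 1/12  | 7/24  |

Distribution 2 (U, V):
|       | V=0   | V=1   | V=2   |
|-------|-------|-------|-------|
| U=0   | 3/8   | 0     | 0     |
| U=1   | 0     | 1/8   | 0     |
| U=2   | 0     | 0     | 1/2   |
Distribution 1 (P, Q):
Marginal P(P) (row sums):
  P(P=0) = 1/24 + 1/12 = 1/8
  P(P=1) = 5/24 + 7/24 = 1/2
  P(P=2) = 1/12 + 7/24 = 3/8
Marginal P(Q) (column sums):
  P(Q=0) = 1/24 + 5/24 + 1/12 = 1/3
  P(Q=1) = 1/12 + 7/24 + 7/24 = 2/3

H(P) = -[(1/8)·log₂(1/8) + (1/2)·log₂(1/2) + (3/8)·log₂(3/8)]
  = 0.3750 + 0.5000 + 0.5306
  = 1.4056 bits
H(Q) = -[(1/3)·log₂(1/3) + (2/3)·log₂(2/3)]
  = 0.5283 + 0.3900
  = 0.9183 bits
H(P,Q) = -[(1/24)·log₂(1/24) + (1/12)·log₂(1/12) + (5/24)·log₂(5/24) + (7/24)·log₂(7/24) + (1/12)·log₂(1/12) + (7/24)·log₂(7/24)]
  = 0.1910 + 0.2987 + 0.4715 + 0.5185 + 0.2987 + 0.5185
  = 2.2969 bits

I(P;Q) = H(P) + H(Q) - H(P,Q)
  = 1.4056 + 0.9183 - 2.2969
  = 0.0270 bits

Distribution 2 (U, V):
Marginal P(U) (row sums):
  P(U=0) = 3/8 + 0 + 0 = 3/8
  P(U=1) = 0 + 1/8 + 0 = 1/8
  P(U=2) = 0 + 0 + 1/2 = 1/2
Marginal P(V) (column sums):
  P(V=0) = 3/8 + 0 + 0 = 3/8
  P(V=1) = 0 + 1/8 + 0 = 1/8
  P(V=2) = 0 + 0 + 1/2 = 1/2

H(U) = -[(3/8)·log₂(3/8) + (1/8)·log₂(1/8) + (1/2)·log₂(1/2)]
  = 0.5306 + 0.3750 + 0.5000
  = 1.4056 bits
H(V) = -[(3/8)·log₂(3/8) + (1/8)·log₂(1/8) + (1/2)·log₂(1/2)]
  = 0.5306 + 0.3750 + 0.5000
  = 1.4056 bits
H(U,V) = -[(3/8)·log₂(3/8) + (1/8)·log₂(1/8) + (1/2)·log₂(1/2)]
  = 0.5306 + 0.3750 + 0.5000
  = 1.4056 bits

I(U;V) = H(U) + H(V) - H(U,V)
  = 1.4056 + 1.4056 - 1.4056
  = 1.4056 bits

I(U;V) = 1.4056 bits > I(P;Q) = 0.0270 bits, so (U, V) has the higher mutual information (stronger dependence).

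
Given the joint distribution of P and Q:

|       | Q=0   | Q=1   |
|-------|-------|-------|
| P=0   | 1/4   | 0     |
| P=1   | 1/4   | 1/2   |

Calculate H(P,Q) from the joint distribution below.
H(P,Q) = -Σ P(P,Q) log₂ P(P,Q), summed over the non-zero cells:
H(P,Q) = -[(1/4)·log₂(1/4) + (1/4)·log₂(1/4) + (1/2)·log₂(1/2)]
  = 0.5000 + 0.5000 + 0.5000
  = 1.5000 bits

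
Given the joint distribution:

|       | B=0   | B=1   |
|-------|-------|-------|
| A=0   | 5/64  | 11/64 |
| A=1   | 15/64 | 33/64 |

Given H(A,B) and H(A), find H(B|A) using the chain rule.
From the chain rule: H(A,B) = H(A) + H(B|A)
Therefore: H(B|A) = H(A,B) - H(A)

H(A,B) = -[(5/64)·log₂(5/64) + (11/64)·log₂(11/64) + (15/64)·log₂(15/64) + (33/64)·log₂(33/64)]
  = 0.2873 + 0.4367 + 0.4906 + 0.4927
  = 1.7073 bits
Marginal P(A) (row sums):
  P(A=0) = 5/64 + 11/64 = 1/4
  P(A=1) = 15/64 + 33/64 = 3/4
H(A) = -[(1/4)·log₂(1/4) + (3/4)·log₂(3/4)]
  = 0.5000 + 0.3113
  = 0.8113 bits

H(B|A) = 1.7073 - 0.8113 = 0.8960 bits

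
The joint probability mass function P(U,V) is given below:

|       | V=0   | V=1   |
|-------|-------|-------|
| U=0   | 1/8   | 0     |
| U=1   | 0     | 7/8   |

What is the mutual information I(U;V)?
Marginal P(U) (row sums):
  P(U=0) = 1/8 + 0 = 1/8
  P(U=1) = 0 + 7/8 = 7/8
Marginal P(V) (column sums):
  P(V=0) = 1/8 + 0 = 1/8
  P(V=1) = 0 + 7/8 = 7/8

H(U) = -[(1/8)·log₂(1/8) + (7/8)·log₂(7/8)]
  = 0.3750 + 0.1686
  = 0.5436 bits
H(V) = -[(1/8)·log₂(1/8) + (7/8)·log₂(7/8)]
  = 0.3750 + 0.1686
  = 0.5436 bits
H(U,V) = -[(1/8)·log₂(1/8) + (7/8)·log₂(7/8)]
  = 0.3750 + 0.1686
  = 0.5436 bits

I(U;V) = H(U) + H(V) - H(U,V)
  = 0.5436 + 0.5436 - 0.5436
  = 0.5436 bits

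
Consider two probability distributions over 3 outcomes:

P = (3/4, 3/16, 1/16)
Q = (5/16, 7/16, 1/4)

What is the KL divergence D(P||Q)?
D(P||Q) = Σ P(i) log₂(P(i)/Q(i))
  i=0: (3/4) × log₂((3/4)/(5/16)) = (3/4) × log₂(12/5) = 0.9473
  i=1: (3/16) × log₂((3/16)/(7/16)) = (3/16) × log₂(3/7) = -0.2292
  i=2: (1/16) × log₂((1/16)/(1/4)) = (1/16) × log₂(1/4) = -0.1250
D(P||Q) = 0.9473 - 0.2292 - 0.1250
  = 0.5931 bits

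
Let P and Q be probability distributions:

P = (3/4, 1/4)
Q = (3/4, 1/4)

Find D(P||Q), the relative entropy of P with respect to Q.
D(P||Q) = Σ P(i) log₂(P(i)/Q(i))
  i=0: (3/4) × log₂((3/4)/(3/4)) = (3/4) × log₂(1) = 0.0000
  i=1: (1/4) × log₂((1/4)/(1/4)) = (1/4) × log₂(1) = 0.0000
D(P||Q) = 0.0000 + 0.0000
  = 0.0000 bits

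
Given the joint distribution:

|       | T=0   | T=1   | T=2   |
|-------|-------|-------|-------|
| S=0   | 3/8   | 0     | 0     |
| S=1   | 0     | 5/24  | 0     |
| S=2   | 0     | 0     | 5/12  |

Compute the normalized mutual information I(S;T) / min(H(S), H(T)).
Marginal P(S) (row sums):
  P(S=0) = 3/8 + 0 + 0 = 3/8
  P(S=1) = 0 + 5/24 + 0 = 5/24
  P(S=2) = 0 + 0 + 5/12 = 5/12
Marginal P(T) (column sums):
  P(T=0) = 3/8 + 0 + 0 = 3/8
  P(T=1) = 0 + 5/24 + 0 = 5/24
  P(T=2) = 0 + 0 + 5/12 = 5/12

H(S) = -[(3/8)·log₂(3/8) + (5/24)·log₂(5/24) + (5/12)·log₂(5/12)]
  = 0.5306 + 0.4715 + 0.5263
  = 1.5284 bits
H(T) = -[(3/8)·log₂(3/8) + (5/24)·log₂(5/24) + (5/12)·log₂(5/12)]
  = 0.5306 + 0.4715 + 0.5263
  = 1.5284 bits
H(S,T) = -[(3/8)·log₂(3/8) + (5/24)·log₂(5/24) + (5/12)·log₂(5/12)]
  = 0.5306 + 0.4715 + 0.5263
  = 1.5284 bits

I(S;T) = H(S) + H(T) - H(S,T)
  = 1.5284 + 1.5284 - 1.5284
  = 1.5284 bits

min(H(S), H(T)) = min(1.5284, 1.5284) = 1.5284 bits
Normalized MI = 1.5284 / 1.5284 = 1.0000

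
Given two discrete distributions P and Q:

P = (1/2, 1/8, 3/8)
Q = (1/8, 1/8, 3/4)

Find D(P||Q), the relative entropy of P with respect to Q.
D(P||Q) = Σ P(i) log₂(P(i)/Q(i))
  i=0: (1/2) × log₂((1/2)/(1/8)) = (1/2) × log₂(4) = 1.0000
  i=1: (1/8) × log₂((1/8)/(1/8)) = (1/8) × log₂(1) = 0.0000
  i=2: (3/8) × log₂((3/8)/(3/4)) = (3/8) × log₂(1/2) = -0.3750
D(P||Q) = 1.0000 + 0.0000 - 0.3750
  = 0.6250 bits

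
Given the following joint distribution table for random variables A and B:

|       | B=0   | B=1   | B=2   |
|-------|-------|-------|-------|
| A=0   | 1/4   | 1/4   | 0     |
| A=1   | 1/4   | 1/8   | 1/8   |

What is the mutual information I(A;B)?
Marginal P(A) (row sums):
  P(A=0) = 1/4 + 1/4 + 0 = 1/2
  P(A=1) = 1/4 + 1/8 + 1/8 = 1/2
Marginal P(B) (column sums):
  P(B=0) = 1/4 + 1/4 = 1/2
  P(B=1) = 1/4 + 1/8 = 3/8
  P(B=2) = 0 + 1/8 = 1/8

H(A) = -[(1/2)·log₂(1/2) + (1/2)·log₂(1/2)]
  = 0.5000 + 0.5000
  = 1.0000 bits
H(B) = -[(1/2)·log₂(1/2) + (3/8)·log₂(3/8) + (1/8)·log₂(1/8)]
  = 0.5000 + 0.5306 + 0.3750
  = 1.4056 bits
H(A,B) = -[(1/4)·log₂(1/4) + (1/4)·log₂(1/4) + (1/4)·log₂(1/4) + (1/8)·log₂(1/8) + (1/8)·log₂(1/8)]
  = 0.5000 + 0.5000 + 0.5000 + 0.3750 + 0.3750
  = 2.2500 bits

I(A;B) = H(A) + H(B) - H(A,B)
  = 1.0000 + 1.4056 - 2.2500
  = 0.1556 bits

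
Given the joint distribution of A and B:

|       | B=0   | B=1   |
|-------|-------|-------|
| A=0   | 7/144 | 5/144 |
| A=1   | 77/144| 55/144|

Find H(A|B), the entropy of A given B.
Marginal P(B) (column sums):
  P(B=0) = 7/144 + 77/144 = 7/12
  P(B=1) = 5/144 + 55/144 = 5/12

H(A|B) = -Σ P(A,B)·log₂ P(A|B), where P(A|B) = P(A,B) / P(B)
  (A=0,B=0): P(A|B) = (7/144)/(7/12) = 1/12;  -(7/144)·log₂(1/12) = 0.1743
  (A=0,B=1): P(A|B) = (5/144)/(5/12) = 1/12;  -(5/144)·log₂(1/12) = 0.1245
  (A=1,B=0): P(A|B) = (77/144)/(7/12) = 11/12;  -(77/144)·log₂(11/12) = 0.0671
  (A=1,B=1): P(A|B) = (55/144)/(5/12) = 11/12;  -(55/144)·log₂(11/12) = 0.0479
H(A|B) = 0.1743 + 0.1245 + 0.0671 + 0.0479
  = 0.4138 bits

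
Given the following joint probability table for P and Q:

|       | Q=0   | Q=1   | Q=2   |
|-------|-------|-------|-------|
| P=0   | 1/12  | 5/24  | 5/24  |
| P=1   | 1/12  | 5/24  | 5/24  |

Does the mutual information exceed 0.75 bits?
Marginal P(P) (row sums):
  P(P=0) = 1/12 + 5/24 + 5/24 = 1/2
  P(P=1) = 1/12 + 5/24 + 5/24 = 1/2
Marginal P(Q) (column sums):
  P(Q=0) = 1/12 + 1/12 = 1/6
  P(Q=1) = 5/24 + 5/24 = 5/12
  P(Q=2) = 5/24 + 5/24 = 5/12

H(P) = -[(1/2)·log₂(1/2) + (1/2)·log₂(1/2)]
  = 0.5000 + 0.5000
  = 1.0000 bits
H(Q) = -[(1/6)·log₂(1/6) + (5/12)·log₂(5/12) + (5/12)·log₂(5/12)]
  = 0.4308 + 0.5263 + 0.5263
  = 1.4834 bits
H(P,Q) = -[(1/12)·log₂(1/12) + (5/24)·log₂(5/24) + (5/24)·log₂(5/24) + (1/12)·log₂(1/12) + (5/24)·log₂(5/24) + (5/24)·log₂(5/24)]
  = 0.2987 + 0.4715 + 0.4715 + 0.2987 + 0.4715 + 0.4715
  = 2.4834 bits

I(P;Q) = H(P) + H(Q) - H(P,Q)
  = 1.0000 + 1.4834 - 2.4834
  = 0.0000 bits

No. I(P;Q) = 0.0000 bits, which is ≤ 0.75 bits.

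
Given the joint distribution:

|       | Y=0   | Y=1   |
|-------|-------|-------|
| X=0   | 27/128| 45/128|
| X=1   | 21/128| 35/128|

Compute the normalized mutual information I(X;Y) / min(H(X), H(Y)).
Marginal P(X) (row sums):
  P(X=0) = 27/128 + 45/128 = 9/16
  P(X=1) = 21/128 + 35/128 = 7/16
Marginal P(Y) (column sums):
  P(Y=0) = 27/128 + 21/128 = 3/8
  P(Y=1) = 45/128 + 35/128 = 5/8

H(X) = -[(9/16)·log₂(9/16) + (7/16)·log₂(7/16)]
  = 0.4669 + 0.5218
  = 0.9887 bits
H(Y) = -[(3/8)·log₂(3/8) + (5/8)·log₂(5/8)]
  = 0.5306 + 0.4238
  = 0.9544 bits
H(X,Y) = -[(27/128)·log₂(27/128) + (45/128)·log₂(45/128) + (21/128)·log₂(21/128) + (35/128)·log₂(35/128)]
  = 0.4736 + 0.5302 + 0.4278 + 0.5115
  = 1.9431 bits

I(X;Y) = H(X) + H(Y) - H(X,Y)
  = 0.9887 + 0.9544 - 1.9431
  = 0.0000 bits

min(H(X), H(Y)) = min(0.9887, 0.9544) = 0.9544 bits
Normalized MI = 0.0000 / 0.9544 = 0.0000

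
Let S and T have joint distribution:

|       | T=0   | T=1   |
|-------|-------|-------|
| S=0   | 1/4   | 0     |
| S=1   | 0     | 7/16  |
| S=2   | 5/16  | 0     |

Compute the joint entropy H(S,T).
H(S,T) = -Σ P(S,T) log₂ P(S,T), summed over the non-zero cells:
H(S,T) = -[(1/4)·log₂(1/4) + (7/16)·log₂(7/16) + (5/16)·log₂(5/16)]
  = 0.5000 + 0.5218 + 0.5244
  = 1.5462 bits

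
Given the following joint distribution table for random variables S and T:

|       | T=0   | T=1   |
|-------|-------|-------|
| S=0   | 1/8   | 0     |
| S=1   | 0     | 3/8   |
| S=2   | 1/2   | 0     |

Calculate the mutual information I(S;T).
Marginal P(S) (row sums):
  P(S=0) = 1/8 + 0 = 1/8
  P(S=1) = 0 + 3/8 = 3/8
  P(S=2) = 1/2 + 0 = 1/2
Marginal P(T) (column sums):
  P(T=0) = 1/8 + 0 + 1/2 = 5/8
  P(T=1) = 0 + 3/8 + 0 = 3/8

H(S) = -[(1/8)·log₂(1/8) + (3/8)·log₂(3/8) + (1/2)·log₂(1/2)]
  = 0.3750 + 0.5306 + 0.5000
  = 1.4056 bits
H(T) = -[(5/8)·log₂(5/8) + (3/8)·log₂(3/8)]
  = 0.4238 + 0.5306
  = 0.9544 bits
H(S,T) = -[(1/8)·log₂(1/8) + (3/8)·log₂(3/8) + (1/2)·log₂(1/2)]
  = 0.3750 + 0.5306 + 0.5000
  = 1.4056 bits

I(S;T) = H(S) + H(T) - H(S,T)
  = 1.4056 + 0.9544 - 1.4056
  = 0.9544 bits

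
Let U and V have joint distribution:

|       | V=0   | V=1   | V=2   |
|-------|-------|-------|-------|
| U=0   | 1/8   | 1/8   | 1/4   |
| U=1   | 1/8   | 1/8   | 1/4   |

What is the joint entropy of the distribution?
H(U,V) = -Σ P(U,V) log₂ P(U,V), summed over the non-zero cells:
H(U,V) = -[(1/8)·log₂(1/8) + (1/8)·log₂(1/8) + (1/4)·log₂(1/4) + (1/8)·log₂(1/8) + (1/8)·log₂(1/8) + (1/4)·log₂(1/4)]
  = 0.3750 + 0.3750 + 0.5000 + 0.3750 + 0.3750 + 0.5000
  = 2.5000 bits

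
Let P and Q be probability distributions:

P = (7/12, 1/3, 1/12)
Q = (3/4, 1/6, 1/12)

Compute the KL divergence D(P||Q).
D(P||Q) = Σ P(i) log₂(P(i)/Q(i))
  i=0: (7/12) × log₂((7/12)/(3/4)) = (7/12) × log₂(7/9) = -0.2115
  i=1: (1/3) × log₂((1/3)/(1/6)) = (1/3) × log₂(2) = 0.3333
  i=2: (1/12) × log₂((1/12)/(1/12)) = (1/12) × log₂(1) = 0.0000
D(P||Q) = -0.2115 + 0.3333 + 0.0000
  = 0.1218 bits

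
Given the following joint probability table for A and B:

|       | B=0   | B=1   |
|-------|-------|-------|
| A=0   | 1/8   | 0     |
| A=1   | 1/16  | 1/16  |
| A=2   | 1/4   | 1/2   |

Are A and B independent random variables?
Marginal P(A) (row sums):
  P(A=0) = 1/8 + 0 = 1/8
  P(A=1) = 1/16 + 1/16 = 1/8
  P(A=2) = 1/4 + 1/2 = 3/4
Marginal P(B) (column sums):
  P(B=0) = 1/8 + 1/16 + 1/4 = 7/16
  P(B=1) = 0 + 1/16 + 1/2 = 9/16

A and B are independent iff P(A=i,B=j) = P(A=i)·P(B=j) for every cell.
  P(A=0)·P(B=0) = 1/8 × 7/16 = 7/128, but P(A=0,B=0) = 1/8 ✗

No, A and B are not independent. Quantitatively, I(A;B) > 0:

H(A) = -[(1/8)·log₂(1/8) + (1/8)·log₂(1/8) + (3/4)·log₂(3/4)]
  = 0.3750 + 0.3750 + 0.3113
  = 1.0613 bits
H(B) = -[(7/16)·log₂(7/16) + (9/16)·log₂(9/16)]
  = 0.5218 + 0.4669
  = 0.9887 bits
H(A,B) = -[(1/8)·log₂(1/8) + (1/16)·log₂(1/16) + (1/16)·log₂(1/16) + (1/4)·log₂(1/4) + (1/2)·log₂(1/2)]
  = 0.3750 + 0.2500 + 0.2500 + 0.5000 + 0.5000
  = 1.8750 bits
I(A;B) = H(A) + H(B) - H(A,B) = 1.0613 + 0.9887 - 1.8750 = 0.1750 bits > 0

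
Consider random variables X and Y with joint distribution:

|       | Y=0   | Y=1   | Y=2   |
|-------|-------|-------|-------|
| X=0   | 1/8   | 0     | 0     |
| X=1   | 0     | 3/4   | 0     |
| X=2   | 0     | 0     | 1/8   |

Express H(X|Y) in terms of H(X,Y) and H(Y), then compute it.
H(X|Y) = H(X,Y) - H(Y)

Marginal P(Y) (column sums):
  P(Y=0) = 1/8 + 0 + 0 = 1/8
  P(Y=1) = 0 + 3/4 + 0 = 3/4
  P(Y=2) = 0 + 0 + 1/8 = 1/8

H(X,Y) = -[(1/8)·log₂(1/8) + (3/4)·log₂(3/4) + (1/8)·log₂(1/8)]
  = 0.3750 + 0.3113 + 0.3750
  = 1.0613 bits
H(Y) = -[(1/8)·log₂(1/8) + (3/4)·log₂(3/4) + (1/8)·log₂(1/8)]
  = 0.3750 + 0.3113 + 0.3750
  = 1.0613 bits

H(X|Y) = 1.0613 - 1.0613 = 0.0000 bits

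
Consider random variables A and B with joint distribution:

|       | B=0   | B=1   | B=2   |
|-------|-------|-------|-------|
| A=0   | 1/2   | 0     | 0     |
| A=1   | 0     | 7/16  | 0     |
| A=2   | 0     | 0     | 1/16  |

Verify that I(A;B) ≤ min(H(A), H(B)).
Marginal P(A) (row sums):
  P(A=0) = 1/2 + 0 + 0 = 1/2
  P(A=1) = 0 + 7/16 + 0 = 7/16
  P(A=2) = 0 + 0 + 1/16 = 1/16
Marginal P(B) (column sums):
  P(B=0) = 1/2 + 0 + 0 = 1/2
  P(B=1) = 0 + 7/16 + 0 = 7/16
  P(B=2) = 0 + 0 + 1/16 = 1/16

H(A) = -[(1/2)·log₂(1/2) + (7/16)·log₂(7/16) + (1/16)·log₂(1/16)]
  = 0.5000 + 0.5218 + 0.2500
  = 1.2718 bits
H(B) = -[(1/2)·log₂(1/2) + (7/16)·log₂(7/16) + (1/16)·log₂(1/16)]
  = 0.5000 + 0.5218 + 0.2500
  = 1.2718 bits
H(A,B) = -[(1/2)·log₂(1/2) + (7/16)·log₂(7/16) + (1/16)·log₂(1/16)]
  = 0.5000 + 0.5218 + 0.2500
  = 1.2718 bits

I(A;B) = H(A) + H(B) - H(A,B)
  = 1.2718 + 1.2718 - 1.2718
  = 1.2718 bits

min(H(A), H(B)) = min(1.2718, 1.2718) = 1.2718 bits
Since 1.2718 ≤ 1.2718, the bound is satisfied ✓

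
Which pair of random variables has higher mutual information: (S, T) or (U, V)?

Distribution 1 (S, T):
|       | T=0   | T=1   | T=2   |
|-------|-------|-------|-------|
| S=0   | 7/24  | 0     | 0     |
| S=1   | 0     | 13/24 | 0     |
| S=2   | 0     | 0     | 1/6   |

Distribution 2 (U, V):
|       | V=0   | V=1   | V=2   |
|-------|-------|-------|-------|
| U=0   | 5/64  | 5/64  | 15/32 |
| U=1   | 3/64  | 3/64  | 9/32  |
Distribution 1 (S, T):
Marginal P(S) (row sums):
  P(S=0) = 7/24 + 0 + 0 = 7/24
  P(S=1) = 0 + 13/24 + 0 = 13/24
  P(S=2) = 0 + 0 + 1/6 = 1/6
Marginal P(T) (column sums):
  P(T=0) = 7/24 + 0 + 0 = 7/24
  P(T=1) = 0 + 13/24 + 0 = 13/24
  P(T=2) = 0 + 0 + 1/6 = 1/6

H(S) = -[(7/24)·log₂(7/24) + (13/24)·log₂(13/24) + (1/6)·log₂(1/6)]
  = 0.5185 + 0.4791 + 0.4308
  = 1.4284 bits
H(T) = -[(7/24)·log₂(7/24) + (13/24)·log₂(13/24) + (1/6)·log₂(1/6)]
  = 0.5185 + 0.4791 + 0.4308
  = 1.4284 bits
H(S,T) = -[(7/24)·log₂(7/24) + (13/24)·log₂(13/24) + (1/6)·log₂(1/6)]
  = 0.5185 + 0.4791 + 0.4308
  = 1.4284 bits

I(S;T) = H(S) + H(T) - H(S,T)
  = 1.4284 + 1.4284 - 1.4284
  = 1.4284 bits

Distribution 2 (U, V):
Marginal P(U) (row sums):
  P(U=0) = 5/64 + 5/64 + 15/32 = 5/8
  P(U=1) = 3/64 + 3/64 + 9/32 = 3/8
Marginal P(V) (column sums):
  P(V=0) = 5/64 + 3/64 = 1/8
  P(V=1) = 5/64 + 3/64 = 1/8
  P(V=2) = 15/32 + 9/32 = 3/4

H(U) = -[(5/8)·log₂(5/8) + (3/8)·log₂(3/8)]
  = 0.4238 + 0.5306
  = 0.9544 bits
H(V) = -[(1/8)·log₂(1/8) + (1/8)·log₂(1/8) + (3/4)·log₂(3/4)]
  = 0.3750 + 0.3750 + 0.3113
  = 1.0613 bits
H(U,V) = -[(5/64)·log₂(5/64) + (5/64)·log₂(5/64) + (15/32)·log₂(15/32) + (3/64)·log₂(3/64) + (3/64)·log₂(3/64) + (9/32)·log₂(9/32)]
  = 0.2873 + 0.2873 + 0.5124 + 0.2070 + 0.2070 + 0.5147
  = 2.0157 bits

I(U;V) = H(U) + H(V) - H(U,V)
  = 0.9544 + 1.0613 - 2.0157
  = 0.0000 bits

I(S;T) = 1.4284 bits > I(U;V) = 0.0000 bits, so (S, T) has the higher mutual information (stronger dependence).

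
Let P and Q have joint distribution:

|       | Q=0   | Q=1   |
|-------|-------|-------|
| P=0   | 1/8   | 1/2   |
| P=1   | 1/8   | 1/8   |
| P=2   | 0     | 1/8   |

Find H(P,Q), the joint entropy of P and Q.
H(P,Q) = -Σ P(P,Q) log₂ P(P,Q), summed over the non-zero cells:
H(P,Q) = -[(1/8)·log₂(1/8) + (1/2)·log₂(1/2) + (1/8)·log₂(1/8) + (1/8)·log₂(1/8) + (1/8)·log₂(1/8)]
  = 0.3750 + 0.5000 + 0.3750 + 0.3750 + 0.3750
  = 2.0000 bits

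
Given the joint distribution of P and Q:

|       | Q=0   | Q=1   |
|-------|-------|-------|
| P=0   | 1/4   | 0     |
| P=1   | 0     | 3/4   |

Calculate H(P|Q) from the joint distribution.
Marginal P(Q) (column sums):
  P(Q=0) = 1/4 + 0 = 1/4
  P(Q=1) = 0 + 3/4 = 3/4

H(P|Q) = -Σ P(P,Q)·log₂ P(P|Q), where P(P|Q) = P(P,Q) / P(Q)
  (cells with P(P,Q) = 0 contribute 0)
  (P=0,Q=0): P(P|Q) = (1/4)/(1/4) = 1;  -(1/4)·log₂(1) = 0.0000
  (P=1,Q=1): P(P|Q) = (3/4)/(3/4) = 1;  -(3/4)·log₂(1) = 0.0000
H(P|Q) = 0.0000 + 0.0000
  = 0.0000 bits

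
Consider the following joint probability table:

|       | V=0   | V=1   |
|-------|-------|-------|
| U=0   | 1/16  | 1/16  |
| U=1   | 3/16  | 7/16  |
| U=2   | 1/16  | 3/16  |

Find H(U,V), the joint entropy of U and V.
H(U,V) = -Σ P(U,V) log₂ P(U,V), summed over the non-zero cells:
H(U,V) = -[(1/16)·log₂(1/16) + (1/16)·log₂(1/16) + (3/16)·log₂(3/16) + (7/16)·log₂(7/16) + (1/16)·log₂(1/16) + (3/16)·log₂(3/16)]
  = 0.2500 + 0.2500 + 0.4528 + 0.5218 + 0.2500 + 0.4528
  = 2.1774 bits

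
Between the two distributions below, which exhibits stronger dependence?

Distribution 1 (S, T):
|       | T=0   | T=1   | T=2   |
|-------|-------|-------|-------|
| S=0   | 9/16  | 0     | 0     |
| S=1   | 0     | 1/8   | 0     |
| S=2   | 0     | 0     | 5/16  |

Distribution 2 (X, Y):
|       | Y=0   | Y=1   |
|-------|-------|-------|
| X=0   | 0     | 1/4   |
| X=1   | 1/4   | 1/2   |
Distribution 1 (S, T):
Marginal P(S) (row sums):
  P(S=0) = 9/16 + 0 + 0 = 9/16
  P(S=1) = 0 + 1/8 + 0 = 1/8
  P(S=2) = 0 + 0 + 5/16 = 5/16
Marginal P(T) (column sums):
  P(T=0) = 9/16 + 0 + 0 = 9/16
  P(T=1) = 0 + 1/8 + 0 = 1/8
  P(T=2) = 0 + 0 + 5/16 = 5/16

H(S) = -[(9/16)·log₂(9/16) + (1/8)·log₂(1/8) + (5/16)·log₂(5/16)]
  = 0.4669 + 0.3750 + 0.5244
  = 1.3663 bits
H(T) = -[(9/16)·log₂(9/16) + (1/8)·log₂(1/8) + (5/16)·log₂(5/16)]
  = 0.4669 + 0.3750 + 0.5244
  = 1.3663 bits
H(S,T) = -[(9/16)·log₂(9/16) + (1/8)·log₂(1/8) + (5/16)·log₂(5/16)]
  = 0.4669 + 0.3750 + 0.5244
  = 1.3663 bits

I(S;T) = H(S) + H(T) - H(S,T)
  = 1.3663 + 1.3663 - 1.3663
  = 1.3663 bits

Distribution 2 (X, Y):
Marginal P(X) (row sums):
  P(X=0) = 0 + 1/4 = 1/4
  P(X=1) = 1/4 + 1/2 = 3/4
Marginal P(Y) (column sums):
  P(Y=0) = 0 + 1/4 = 1/4
  P(Y=1) = 1/4 + 1/2 = 3/4

H(X) = -[(1/4)·log₂(1/4) + (3/4)·log₂(3/4)]
  = 0.5000 + 0.3113
  = 0.8113 bits
H(Y) = -[(1/4)·log₂(1/4) + (3/4)·log₂(3/4)]
  = 0.5000 + 0.3113
  = 0.8113 bits
H(X,Y) = -[(1/4)·log₂(1/4) + (1/4)·log₂(1/4) + (1/2)·log₂(1/2)]
  = 0.5000 + 0.5000 + 0.5000
  = 1.5000 bits

I(X;Y) = H(X) + H(Y) - H(X,Y)
  = 0.8113 + 0.8113 - 1.5000
  = 0.1226 bits

I(S;T) = 1.3663 bits > I(X;Y) = 0.1226 bits, so (S, T) has the higher mutual information (stronger dependence).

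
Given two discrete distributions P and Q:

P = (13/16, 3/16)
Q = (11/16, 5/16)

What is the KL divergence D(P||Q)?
D(P||Q) = Σ P(i) log₂(P(i)/Q(i))
  i=0: (13/16) × log₂((13/16)/(11/16)) = (13/16) × log₂(13/11) = 0.1958
  i=1: (3/16) × log₂((3/16)/(5/16)) = (3/16) × log₂(3/5) = -0.1382
D(P||Q) = 0.1958 - 0.1382
  = 0.0576 bits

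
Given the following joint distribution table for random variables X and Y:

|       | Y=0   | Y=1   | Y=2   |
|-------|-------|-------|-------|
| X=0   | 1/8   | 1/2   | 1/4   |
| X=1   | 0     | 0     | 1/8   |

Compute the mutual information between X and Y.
Marginal P(X) (row sums):
  P(X=0) = 1/8 + 1/2 + 1/4 = 7/8
  P(X=1) = 0 + 0 + 1/8 = 1/8
Marginal P(Y) (column sums):
  P(Y=0) = 1/8 + 0 = 1/8
  P(Y=1) = 1/2 + 0 = 1/2
  P(Y=2) = 1/4 + 1/8 = 3/8

H(X) = -[(7/8)·log₂(7/8) + (1/8)·log₂(1/8)]
  = 0.1686 + 0.3750
  = 0.5436 bits
H(Y) = -[(1/8)·log₂(1/8) + (1/2)·log₂(1/2) + (3/8)·log₂(3/8)]
  = 0.3750 + 0.5000 + 0.5306
  = 1.4056 bits
H(X,Y) = -[(1/8)·log₂(1/8) + (1/2)·log₂(1/2) + (1/4)·log₂(1/4) + (1/8)·log₂(1/8)]
  = 0.3750 + 0.5000 + 0.5000 + 0.3750
  = 1.7500 bits

I(X;Y) = H(X) + H(Y) - H(X,Y)
  = 0.5436 + 1.4056 - 1.7500
  = 0.1992 bits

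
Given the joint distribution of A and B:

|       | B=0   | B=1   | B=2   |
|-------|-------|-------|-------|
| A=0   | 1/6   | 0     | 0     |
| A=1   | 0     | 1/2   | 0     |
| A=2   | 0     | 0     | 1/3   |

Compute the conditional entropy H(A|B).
Marginal P(B) (column sums):
  P(B=0) = 1/6 + 0 + 0 = 1/6
  P(B=1) = 0 + 1/2 + 0 = 1/2
  P(B=2) = 0 + 0 + 1/3 = 1/3

H(A|B) = -Σ P(A,B)·log₂ P(A|B), where P(A|B) = P(A,B) / P(B)
  (cells with P(A,B) = 0 contribute 0)
  (A=0,B=0): P(A|B) = (1/6)/(1/6) = 1;  -(1/6)·log₂(1) = 0.0000
  (A=1,B=1): P(A|B) = (1/2)/(1/2) = 1;  -(1/2)·log₂(1) = 0.0000
  (A=2,B=2): P(A|B) = (1/3)/(1/3) = 1;  -(1/3)·log₂(1) = 0.0000
H(A|B) = 0.0000 + 0.0000 + 0.0000
  = 0.0000 bits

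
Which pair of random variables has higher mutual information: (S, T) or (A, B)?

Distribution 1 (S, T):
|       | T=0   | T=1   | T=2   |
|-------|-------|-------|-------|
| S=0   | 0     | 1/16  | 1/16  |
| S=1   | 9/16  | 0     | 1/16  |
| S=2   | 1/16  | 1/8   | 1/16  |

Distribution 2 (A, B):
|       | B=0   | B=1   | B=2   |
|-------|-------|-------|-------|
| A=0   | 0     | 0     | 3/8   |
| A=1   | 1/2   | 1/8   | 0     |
Distribution 1 (S, T):
Marginal P(S) (row sums):
  P(S=0) = 0 + 1/16 + 1/16 = 1/8
  P(S=1) = 9/16 + 0 + 1/16 = 5/8
  P(S=2) = 1/16 + 1/8 + 1/16 = 1/4
Marginal P(T) (column sums):
  P(T=0) = 0 + 9/16 + 1/16 = 5/8
  P(T=1) = 1/16 + 0 + 1/8 = 3/16
  P(T=2) = 1/16 + 1/16 + 1/16 = 3/16

H(S) = -[(1/8)·log₂(1/8) + (5/8)·log₂(5/8) + (1/4)·log₂(1/4)]
  = 0.3750 + 0.4238 + 0.5000
  = 1.2988 bits
H(T) = -[(5/8)·log₂(5/8) + (3/16)·log₂(3/16) + (3/16)·log₂(3/16)]
  = 0.4238 + 0.4528 + 0.4528
  = 1.3294 bits
H(S,T) = -[(1/16)·log₂(1/16) + (1/16)·log₂(1/16) + (9/16)·log₂(9/16) + (1/16)·log₂(1/16) + (1/16)·log₂(1/16) + (1/8)·log₂(1/8) + (1/16)·log₂(1/16)]
  = 0.2500 + 0.2500 + 0.4669 + 0.2500 + 0.2500 + 0.3750 + 0.2500
  = 2.0919 bits

I(S;T) = H(S) + H(T) - H(S,T)
  = 1.2988 + 1.3294 - 2.0919
  = 0.5363 bits

Distribution 2 (A, B):
Marginal P(A) (row sums):
  P(A=0) = 0 + 0 + 3/8 = 3/8
  P(A=1) = 1/2 + 1/8 + 0 = 5/8
Marginal P(B) (column sums):
  P(B=0) = 0 + 1/2 = 1/2
  P(B=1) = 0 + 1/8 = 1/8
  P(B=2) = 3/8 + 0 = 3/8

H(A) = -[(3/8)·log₂(3/8) + (5/8)·log₂(5/8)]
  = 0.5306 + 0.4238
  = 0.9544 bits
H(B) = -[(1/2)·log₂(1/2) + (1/8)·log₂(1/8) + (3/8)·log₂(3/8)]
  = 0.5000 + 0.3750 + 0.5306
  = 1.4056 bits
H(A,B) = -[(3/8)·log₂(3/8) + (1/2)·log₂(1/2) + (1/8)·log₂(1/8)]
  = 0.5306 + 0.5000 + 0.3750
  = 1.4056 bits

I(A;B) = H(A) + H(B) - H(A,B)
  = 0.9544 + 1.4056 - 1.4056
  = 0.9544 bits

I(A;B) = 0.9544 bits > I(S;T) = 0.5363 bits, so (A, B) has the higher mutual information (stronger dependence).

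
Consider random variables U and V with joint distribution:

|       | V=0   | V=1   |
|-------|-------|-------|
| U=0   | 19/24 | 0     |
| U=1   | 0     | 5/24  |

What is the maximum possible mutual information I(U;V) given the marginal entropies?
The upper bound on mutual information is I(U;V) ≤ min(H(U), H(V)).

Marginal P(U) (row sums):
  P(U=0) = 19/24 + 0 = 19/24
  P(U=1) = 0 + 5/24 = 5/24
Marginal P(V) (column sums):
  P(V=0) = 19/24 + 0 = 19/24
  P(V=1) = 0 + 5/24 = 5/24

H(U) = -[(19/24)·log₂(19/24) + (5/24)·log₂(5/24)]
  = 0.2668 + 0.4715
  = 0.7383 bits
H(V) = -[(19/24)·log₂(19/24) + (5/24)·log₂(5/24)]
  = 0.2668 + 0.4715
  = 0.7383 bits

Maximum possible I(U;V) = min(0.7383, 0.7383) = 0.7383 bits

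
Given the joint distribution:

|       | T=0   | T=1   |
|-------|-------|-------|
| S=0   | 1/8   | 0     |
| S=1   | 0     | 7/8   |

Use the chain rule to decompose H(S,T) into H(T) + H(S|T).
By the chain rule: H(S,T) = H(T) + H(S|T)

Marginal P(T) (column sums):
  P(T=0) = 1/8 + 0 = 1/8
  P(T=1) = 0 + 7/8 = 7/8
H(T) = -[(1/8)·log₂(1/8) + (7/8)·log₂(7/8)]
  = 0.3750 + 0.1686
  = 0.5436 bits
H(S|T) = -Σ P(S,T)·log₂ P(S|T), where P(S|T) = P(S,T) / P(T)
  (cells with P(S,T) = 0 contribute 0)
  (S=0,T=0): P(S|T) = (1/8)/(1/8) = 1;  -(1/8)·log₂(1) = 0.0000
  (S=1,T=1): P(S|T) = (7/8)/(7/8) = 1;  -(7/8)·log₂(1) = 0.0000
H(S|T) = 0.0000 + 0.0000
  = 0.0000 bits

H(S,T) = H(T) + H(S|T) = 0.5436 + 0.0000 = 0.5436 bits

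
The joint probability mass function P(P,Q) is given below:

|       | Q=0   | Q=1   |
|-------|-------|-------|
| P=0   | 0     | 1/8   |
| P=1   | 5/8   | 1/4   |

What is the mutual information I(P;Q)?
Marginal P(P) (row sums):
  P(P=0) = 0 + 1/8 = 1/8
  P(P=1) = 5/8 + 1/4 = 7/8
Marginal P(Q) (column sums):
  P(Q=0) = 0 + 5/8 = 5/8
  P(Q=1) = 1/8 + 1/4 = 3/8

H(P) = -[(1/8)·log₂(1/8) + (7/8)·log₂(7/8)]
  = 0.3750 + 0.1686
  = 0.5436 bits
H(Q) = -[(5/8)·log₂(5/8) + (3/8)·log₂(3/8)]
  = 0.4238 + 0.5306
  = 0.9544 bits
H(P,Q) = -[(1/8)·log₂(1/8) + (5/8)·log₂(5/8) + (1/4)·log₂(1/4)]
  = 0.3750 + 0.4238 + 0.5000
  = 1.2988 bits

I(P;Q) = H(P) + H(Q) - H(P,Q)
  = 0.5436 + 0.9544 - 1.2988
  = 0.1992 bits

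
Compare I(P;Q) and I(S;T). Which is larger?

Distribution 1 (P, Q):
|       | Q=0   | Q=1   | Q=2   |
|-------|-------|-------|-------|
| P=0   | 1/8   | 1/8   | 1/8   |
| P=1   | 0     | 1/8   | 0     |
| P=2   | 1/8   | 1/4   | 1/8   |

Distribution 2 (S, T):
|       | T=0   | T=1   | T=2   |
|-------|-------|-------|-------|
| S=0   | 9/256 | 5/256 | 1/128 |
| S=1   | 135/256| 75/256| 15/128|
Distribution 1 (P, Q):
Marginal P(P) (row sums):
  P(P=0) = 1/8 + 1/8 + 1/8 = 3/8
  P(P=1) = 0 + 1/8 + 0 = 1/8
  P(P=2) = 1/8 + 1/4 + 1/8 = 1/2
Marginal P(Q) (column sums):
  P(Q=0) = 1/8 + 0 + 1/8 = 1/4
  P(Q=1) = 1/8 + 1/8 + 1/4 = 1/2
  P(Q=2) = 1/8 + 0 + 1/8 = 1/4

H(P) = -[(3/8)·log₂(3/8) + (1/8)·log₂(1/8) + (1/2)·log₂(1/2)]
  = 0.5306 + 0.3750 + 0.5000
  = 1.4056 bits
H(Q) = -[(1/4)·log₂(1/4) + (1/2)·log₂(1/2) + (1/4)·log₂(1/4)]
  = 0.5000 + 0.5000 + 0.5000
  = 1.5000 bits
H(P,Q) = -[(1/8)·log₂(1/8) + (1/8)·log₂(1/8) + (1/8)·log₂(1/8) + (1/8)·log₂(1/8) + (1/8)·log₂(1/8) + (1/4)·log₂(1/4) + (1/8)·log₂(1/8)]
  = 0.3750 + 0.3750 + 0.3750 + 0.3750 + 0.3750 + 0.5000 + 0.3750
  = 2.7500 bits

I(P;Q) = H(P) + H(Q) - H(P,Q)
  = 1.4056 + 1.5000 - 2.7500
  = 0.1556 bits

Distribution 2 (S, T):
Marginal P(S) (row sums):
  P(S=0) = 9/256 + 5/256 + 1/128 = 1/16
  P(S=1) = 135/256 + 75/256 + 15/128 = 15/16
Marginal P(T) (column sums):
  P(T=0) = 9/256 + 135/256 = 9/16
  P(T=1) = 5/256 + 75/256 = 5/16
  P(T=2) = 1/128 + 15/128 = 1/8

H(S) = -[(1/16)·log₂(1/16) + (15/16)·log₂(15/16)]
  = 0.2500 + 0.0873
  = 0.3373 bits
H(T) = -[(9/16)·log₂(9/16) + (5/16)·log₂(5/16) + (1/8)·log₂(1/8)]
  = 0.4669 + 0.5244 + 0.3750
  = 1.3663 bits
H(S,T) = -[(9/256)·log₂(9/256) + (5/256)·log₂(5/256) + (1/128)·log₂(1/128) + (135/256)·log₂(135/256) + (75/256)·log₂(75/256) + (15/128)·log₂(15/128)]
  = 0.1698 + 0.1109 + 0.0547 + 0.4868 + 0.5189 + 0.3625
  = 1.7036 bits

I(S;T) = H(S) + H(T) - H(S,T)
  = 0.3373 + 1.3663 - 1.7036
  = 0.0000 bits

I(P;Q) = 0.1556 bits > I(S;T) = 0.0000 bits, so (P, Q) has the higher mutual information (stronger dependence).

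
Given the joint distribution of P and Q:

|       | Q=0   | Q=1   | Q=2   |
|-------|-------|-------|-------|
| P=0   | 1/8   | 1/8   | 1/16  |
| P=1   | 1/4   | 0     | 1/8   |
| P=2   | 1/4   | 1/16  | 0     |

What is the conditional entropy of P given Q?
Marginal P(Q) (column sums):
  P(Q=0) = 1/8 + 1/4 + 1/4 = 5/8
  P(Q=1) = 1/8 + 0 + 1/16 = 3/16
  P(Q=2) = 1/16 + 1/8 + 0 = 3/16

H(P|Q) = -Σ P(P,Q)·log₂ P(P|Q), where P(P|Q) = P(P,Q) / P(Q)
  (cells with P(P,Q) = 0 contribute 0)
  (P=0,Q=0): P(P|Q) = (1/8)/(5/8) = 1/5;  -(1/8)·log₂(1/5) = 0.2902
  (P=0,Q=1): P(P|Q) = (1/8)/(3/16) = 2/3;  -(1/8)·log₂(2/3) = 0.0731
  (P=0,Q=2): P(P|Q) = (1/16)/(3/16) = 1/3;  -(1/16)·log₂(1/3) = 0.0991
  (P=1,Q=0): P(P|Q) = (1/4)/(5/8) = 2/5;  -(1/4)·log₂(2/5) = 0.3305
  (P=1,Q=2): P(P|Q) = (1/8)/(3/16) = 2/3;  -(1/8)·log₂(2/3) = 0.0731
  (P=2,Q=0): P(P|Q) = (1/4)/(5/8) = 2/5;  -(1/4)·log₂(2/5) = 0.3305
  (P=2,Q=1): P(P|Q) = (1/16)/(3/16) = 1/3;  -(1/16)·log₂(1/3) = 0.0991
H(P|Q) = 0.2902 + 0.0731 + 0.0991 + 0.3305 + 0.0731 + 0.3305 + 0.0991
  = 1.2956 bits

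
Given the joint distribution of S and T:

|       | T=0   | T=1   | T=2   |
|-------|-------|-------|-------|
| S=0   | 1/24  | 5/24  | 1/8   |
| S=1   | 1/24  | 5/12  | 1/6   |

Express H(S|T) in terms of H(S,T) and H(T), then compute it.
H(S|T) = H(S,T) - H(T)

Marginal P(T) (column sums):
  P(T=0) = 1/24 + 1/24 = 1/12
  P(T=1) = 5/24 + 5/12 = 5/8
  P(T=2) = 1/8 + 1/6 = 7/24

H(S,T) = -[(1/24)·log₂(1/24) + (5/24)·log₂(5/24) + (1/8)·log₂(1/8) + (1/24)·log₂(1/24) + (5/12)·log₂(5/12) + (1/6)·log₂(1/6)]
  = 0.1910 + 0.4715 + 0.3750 + 0.1910 + 0.5263 + 0.4308
  = 2.1856 bits
H(T) = -[(1/12)·log₂(1/12) + (5/8)·log₂(5/8) + (7/24)·log₂(7/24)]
  = 0.2987 + 0.4238 + 0.5185
  = 1.2410 bits

H(S|T) = 2.1856 - 1.2410 = 0.9446 bits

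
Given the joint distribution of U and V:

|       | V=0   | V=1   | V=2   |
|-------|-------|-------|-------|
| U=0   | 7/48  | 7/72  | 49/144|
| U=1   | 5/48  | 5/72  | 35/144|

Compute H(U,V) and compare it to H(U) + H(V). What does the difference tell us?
Marginal P(U) (row sums):
  P(U=0) = 7/48 + 7/72 + 49/144 = 7/12
  P(U=1) = 5/48 + 5/72 + 35/144 = 5/12
Marginal P(V) (column sums):
  P(V=0) = 7/48 + 5/48 = 1/4
  P(V=1) = 7/72 + 5/72 = 1/6
  P(V=2) = 49/144 + 35/144 = 7/12

H(U,V) = -[(7/48)·log₂(7/48) + (7/72)·log₂(7/72) + (49/144)·log₂(49/144) + (5/48)·log₂(5/48) + (5/72)·log₂(5/72) + (35/144)·log₂(35/144)]
  = 0.4051 + 0.3269 + 0.5292 + 0.3399 + 0.2672 + 0.4960
  = 2.3643 bits
H(U) = -[(7/12)·log₂(7/12) + (5/12)·log₂(5/12)]
  = 0.4536 + 0.5263
  = 0.9799 bits
H(V) = -[(1/4)·log₂(1/4) + (1/6)·log₂(1/6) + (7/12)·log₂(7/12)]
  = 0.5000 + 0.4308 + 0.4536
  = 1.3844 bits

H(U) + H(V) = 0.9799 + 1.3844 = 2.3643 bits
Difference: H(U) + H(V) - H(U,V) = 2.3643 - 2.3643 = 0.0000 bits = I(U;V)

The difference is the mutual information; it is 0 here, so U and V are independent (the joint entropy equals the sum of the marginal entropies).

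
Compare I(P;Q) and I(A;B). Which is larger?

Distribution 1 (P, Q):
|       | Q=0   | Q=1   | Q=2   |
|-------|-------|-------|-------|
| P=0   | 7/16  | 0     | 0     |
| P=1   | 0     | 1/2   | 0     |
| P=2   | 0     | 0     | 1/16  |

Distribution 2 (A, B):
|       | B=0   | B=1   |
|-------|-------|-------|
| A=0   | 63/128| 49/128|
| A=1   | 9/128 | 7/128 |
Distribution 1 (P, Q):
Marginal P(P) (row sums):
  P(P=0) = 7/16 + 0 + 0 = 7/16
  P(P=1) = 0 + 1/2 + 0 = 1/2
  P(P=2) = 0 + 0 + 1/16 = 1/16
Marginal P(Q) (column sums):
  P(Q=0) = 7/16 + 0 + 0 = 7/16
  P(Q=1) = 0 + 1/2 + 0 = 1/2
  P(Q=2) = 0 + 0 + 1/16 = 1/16

H(P) = -[(7/16)·log₂(7/16) + (1/2)·log₂(1/2) + (1/16)·log₂(1/16)]
  = 0.5218 + 0.5000 + 0.2500
  = 1.2718 bits
H(Q) = -[(7/16)·log₂(7/16) + (1/2)·log₂(1/2) + (1/16)·log₂(1/16)]
  = 0.5218 + 0.5000 + 0.2500
  = 1.2718 bits
H(P,Q) = -[(7/16)·log₂(7/16) + (1/2)·log₂(1/2) + (1/16)·log₂(1/16)]
  = 0.5218 + 0.5000 + 0.2500
  = 1.2718 bits

I(P;Q) = H(P) + H(Q) - H(P,Q)
  = 1.2718 + 1.2718 - 1.2718
  = 1.2718 bits

Distribution 2 (A, B):
Marginal P(A) (row sums):
  P(A=0) = 63/128 + 49/128 = 7/8
  P(A=1) = 9/128 + 7/128 = 1/8
Marginal P(B) (column sums):
  P(B=0) = 63/128 + 9/128 = 9/16
  P(B=1) = 49/128 + 7/128 = 7/16

H(A) = -[(7/8)·log₂(7/8) + (1/8)·log₂(1/8)]
  = 0.1686 + 0.3750
  = 0.5436 bits
H(B) = -[(9/16)·log₂(9/16) + (7/16)·log₂(7/16)]
  = 0.4669 + 0.5218
  = 0.9887 bits
H(A,B) = -[(63/128)·log₂(63/128) + (49/128)·log₂(49/128) + (9/128)·log₂(9/128) + (7/128)·log₂(7/128)]
  = 0.5034 + 0.5303 + 0.2693 + 0.2293
  = 1.5323 bits

I(A;B) = H(A) + H(B) - H(A,B)
  = 0.5436 + 0.9887 - 1.5323
  = 0.0000 bits

I(P;Q) = 1.2718 bits > I(A;B) = 0.0000 bits, so (P, Q) has the higher mutual information (stronger dependence).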